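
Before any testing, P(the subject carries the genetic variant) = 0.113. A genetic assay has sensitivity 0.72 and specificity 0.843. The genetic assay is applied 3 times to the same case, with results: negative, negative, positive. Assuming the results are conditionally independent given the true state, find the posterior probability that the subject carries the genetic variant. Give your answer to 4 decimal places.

Let H be the event that the subject carries the genetic variant; start with P(H) = 0.113. P('positive'|H) = 0.72, P('positive'|¬H) = 0.157.
Update on result 1 ('negative'): P(H) ← 0.28·0.1130 / (0.28·0.1130 + 0.843·0.8870) = 0.031640/0.77938 = 0.0406.
Update on result 2 ('negative'): P(H) ← 0.28·0.0406 / (0.28·0.0406 + 0.843·0.9594) = 0.011367/0.82014 = 0.0139.
Update on result 3 ('positive'): P(H) ← 0.72·0.0139 / (0.72·0.0139 + 0.157·0.9861) = 0.0099790/0.16480 = 0.0606.

Posterior P(H) ≈ 0.0606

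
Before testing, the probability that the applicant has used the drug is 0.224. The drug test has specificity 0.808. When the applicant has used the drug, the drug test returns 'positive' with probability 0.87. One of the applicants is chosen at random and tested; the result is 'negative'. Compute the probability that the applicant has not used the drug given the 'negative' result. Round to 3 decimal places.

P(¬H | E) ≈ 0.956

Let H be the event that the applicant has used the drug. P(H) = 0.224, so P(¬H) = 0.776. With E the 'negative' result, P(E|H) = 0.13 and P(E|¬H) = 0.808.
P(E) = 0.13·0.224 + 0.808·0.776 = 0.029120 + 0.62701 = 0.65613.
By Bayes' theorem, P(H|E) = 0.029120 / 0.65613 = 0.044. Hence P(¬H|E) = 1 − 0.044 = 0.956.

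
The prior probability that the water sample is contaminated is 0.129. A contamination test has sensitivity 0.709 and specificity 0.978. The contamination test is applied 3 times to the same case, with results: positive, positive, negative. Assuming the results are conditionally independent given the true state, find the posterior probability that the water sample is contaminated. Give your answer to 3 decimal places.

Posterior P(H) ≈ 0.979

With H the event that the water sample is contaminated, the joint likelihood of the observed sequence is P(data|H) = 0.709·0.709·0.291 = 0.14628 and P(data|¬H) = 0.022·0.022·0.978 = 0.00047335.
Bayes: P(H|data) = 0.129·0.14628 / (0.129·0.14628 + 0.871·0.00047335) = 0.018870/0.019282 = 0.9786.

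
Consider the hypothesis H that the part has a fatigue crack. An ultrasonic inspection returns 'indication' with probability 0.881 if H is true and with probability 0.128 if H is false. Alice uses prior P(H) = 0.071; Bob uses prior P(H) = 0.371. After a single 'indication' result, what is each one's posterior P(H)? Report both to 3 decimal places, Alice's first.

P('+'|H) = 0.881, P('+'|¬H) = 0.128.
Alice: numerator 0.881·0.071 = 0.062551; evidence = 0.062551+0.128·0.929 = 0.18146; posterior = 0.345.
Bob: numerator 0.881·0.371 = 0.32685; evidence = 0.32685+0.128·0.629 = 0.40736; posterior = 0.802.

Alice: 0.345; Bob: 0.802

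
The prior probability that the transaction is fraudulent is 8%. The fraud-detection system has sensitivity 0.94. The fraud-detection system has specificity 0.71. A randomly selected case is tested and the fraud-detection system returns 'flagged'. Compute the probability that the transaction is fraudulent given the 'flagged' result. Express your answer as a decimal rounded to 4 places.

P(H | E) ≈ 0.2199

Write H for 'the transaction is fraudulent'. Prior odds H:¬H = 0.08/0.92 = 0.086957. For the 'flagged' outcome, the likelihood ratio is 0.94/0.29 = 3.2414.
Posterior odds = 0.086957 × 3.2414 = 0.28186, so P(H|E) = 0.28186/(1+0.28186) = 0.2199.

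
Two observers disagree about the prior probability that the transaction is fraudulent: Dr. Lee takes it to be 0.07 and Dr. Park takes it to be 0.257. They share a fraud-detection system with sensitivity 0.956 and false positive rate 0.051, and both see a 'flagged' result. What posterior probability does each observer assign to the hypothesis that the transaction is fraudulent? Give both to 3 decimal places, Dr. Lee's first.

P('+'|H) = 0.956, P('+'|¬H) = 0.051.
Dr. Lee: numerator 0.956·0.07 = 0.066920; evidence = 0.066920+0.051·0.93 = 0.11435; posterior = 0.585.
Dr. Park: numerator 0.956·0.257 = 0.24569; evidence = 0.24569+0.051·0.743 = 0.28358; posterior = 0.866.

Dr. Lee: 0.585; Dr. Park: 0.866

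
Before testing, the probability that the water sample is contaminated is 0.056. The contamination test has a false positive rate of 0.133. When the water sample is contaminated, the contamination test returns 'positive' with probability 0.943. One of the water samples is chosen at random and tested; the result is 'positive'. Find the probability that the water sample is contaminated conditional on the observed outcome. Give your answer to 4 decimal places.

Let H be the event that the water sample is contaminated. P(H) = 0.056, so P(¬H) = 0.944. With E the 'positive' result, P(E|H) = 0.943 and P(E|¬H) = 0.133.
P(E) = 0.943·0.056 + 0.133·0.944 = 0.052808 + 0.12555 = 0.17836.
By Bayes' theorem, P(H|E) = 0.052808 / 0.17836 = 0.2961.

P(H | E) ≈ 0.2961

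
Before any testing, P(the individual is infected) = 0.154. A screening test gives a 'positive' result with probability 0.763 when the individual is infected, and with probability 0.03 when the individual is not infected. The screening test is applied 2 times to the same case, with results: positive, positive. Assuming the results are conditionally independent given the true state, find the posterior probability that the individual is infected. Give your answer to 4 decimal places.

Posterior P(H) ≈ 0.9916

With H the event that the individual is infected, the joint likelihood of the observed sequence is P(data|H) = 0.763·0.763 = 0.58217 and P(data|¬H) = 0.03·0.03 = 0.00090000.
Bayes: P(H|data) = 0.154·0.58217 / (0.154·0.58217 + 0.846·0.00090000) = 0.089654/0.090415 = 0.9916.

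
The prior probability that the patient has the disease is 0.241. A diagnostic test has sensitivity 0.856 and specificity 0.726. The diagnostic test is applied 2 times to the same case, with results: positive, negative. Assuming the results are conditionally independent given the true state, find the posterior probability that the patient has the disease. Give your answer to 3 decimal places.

With H the event that the patient has the disease, the joint likelihood of the observed sequence is P(data|H) = 0.856·0.144 = 0.12326 and P(data|¬H) = 0.274·0.726 = 0.19892.
Bayes: P(H|data) = 0.241·0.12326 / (0.241·0.12326 + 0.759·0.19892) = 0.029707/0.18069 = 0.1644.

Posterior P(H) ≈ 0.164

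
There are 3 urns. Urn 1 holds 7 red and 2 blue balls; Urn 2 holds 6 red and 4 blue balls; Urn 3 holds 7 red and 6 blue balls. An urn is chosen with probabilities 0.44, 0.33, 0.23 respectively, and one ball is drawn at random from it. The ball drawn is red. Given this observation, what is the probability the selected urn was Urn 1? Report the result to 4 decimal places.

Posterior probability ≈ 0.5153

Tabulate prior·likelihood by source: [1] prior 0.44, lik 0.7778, product 0.3422; [2] prior 0.33, lik 0.6, product 0.1980; [3] prior 0.23, lik 0.5385, product 0.1238.
Normalizing constant = 0.66407; the posterior for Urn 1 is its product over the sum, 0.3422/0.66407 = 0.5153.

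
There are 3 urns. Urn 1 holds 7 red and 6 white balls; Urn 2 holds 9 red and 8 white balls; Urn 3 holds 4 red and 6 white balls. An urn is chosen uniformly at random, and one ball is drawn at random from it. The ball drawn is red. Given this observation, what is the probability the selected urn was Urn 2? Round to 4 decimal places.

P(red|Urn 1) = 0.5385; P(red|Urn 2) = 0.5294; P(red|Urn 3) = 0.4.
Prior × likelihood for each source: 0.333333·0.5385=0.1795, 0.333333·0.5294=0.1765, 0.333333·0.4=0.1333. Summing gives P(red) = 0.48929.
P(Urn 2 | red) = 0.1765 / 0.48929 = 0.3607.

Posterior probability ≈ 0.3607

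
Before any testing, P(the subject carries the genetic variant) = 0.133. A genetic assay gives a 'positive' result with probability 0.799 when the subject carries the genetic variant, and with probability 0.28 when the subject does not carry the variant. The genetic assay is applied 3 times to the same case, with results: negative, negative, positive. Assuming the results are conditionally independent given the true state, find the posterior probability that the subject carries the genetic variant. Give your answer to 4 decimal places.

Let H be the event that the subject carries the genetic variant; start with P(H) = 0.133. P('positive'|H) = 0.799, P('positive'|¬H) = 0.28.
Update on result 1 ('negative'): P(H) ← 0.201·0.1330 / (0.201·0.1330 + 0.72·0.8670) = 0.026733/0.65097 = 0.0411.
Update on result 2 ('negative'): P(H) ← 0.201·0.0411 / (0.201·0.0411 + 0.72·0.9589) = 0.0082543/0.69869 = 0.0118.
Update on result 3 ('positive'): P(H) ← 0.799·0.0118 / (0.799·0.0118 + 0.28·0.9882) = 0.0094394/0.28613 = 0.0330.

Posterior P(H) ≈ 0.0330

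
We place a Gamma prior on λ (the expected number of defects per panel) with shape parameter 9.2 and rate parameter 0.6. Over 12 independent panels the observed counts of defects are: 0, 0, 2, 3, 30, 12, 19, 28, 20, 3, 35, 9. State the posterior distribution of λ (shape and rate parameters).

Posterior: Gamma(shape=170.2, rate=12.6)

Total count ∑xᵢ = 161 over n = 12 panels.
Gamma is conjugate to the Poisson likelihood: posterior is Gamma(shape = 9.2+161 = 170.2, rate = 0.6+12 = 12.6).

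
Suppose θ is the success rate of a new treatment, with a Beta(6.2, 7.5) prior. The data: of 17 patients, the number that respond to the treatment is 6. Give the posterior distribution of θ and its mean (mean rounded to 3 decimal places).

The binomial likelihood is conjugate to the Beta prior: with 6 successes and 11 failures, the posterior is Beta(6.2+6, 7.5+11) = Beta(12.2, 18.5).
Posterior mean = α/(α+β) = 12.2/30.7 = 0.397.

Posterior: Beta(12.2, 18.5); mean ≈ 0.397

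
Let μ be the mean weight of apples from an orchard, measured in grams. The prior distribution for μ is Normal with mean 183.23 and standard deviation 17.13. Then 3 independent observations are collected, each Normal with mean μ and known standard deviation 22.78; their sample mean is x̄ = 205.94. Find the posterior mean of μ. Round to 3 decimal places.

With known σ, the Normal prior is conjugate. Weight on the data is w = (n/σ²)/(n/σ² + 1/τ₀²) = 0.00578114/(0.00578114+0.00340789) = 0.62914.
Posterior mean = w·x̄ + (1−w)·μ₀ = 0.62914·205.94 + 0.37086·183.23 = 197.518.

Posterior mean ≈ 197.518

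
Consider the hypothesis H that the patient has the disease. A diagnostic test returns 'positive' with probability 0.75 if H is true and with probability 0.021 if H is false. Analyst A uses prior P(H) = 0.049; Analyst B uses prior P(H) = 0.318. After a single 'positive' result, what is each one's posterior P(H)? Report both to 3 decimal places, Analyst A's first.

P('+'|H) = 0.75, P('+'|¬H) = 0.021.
Analyst A: numerator 0.75·0.049 = 0.036750; evidence = 0.036750+0.021·0.951 = 0.056721; posterior = 0.648.
Analyst B: numerator 0.75·0.318 = 0.23850; evidence = 0.23850+0.021·0.682 = 0.25282; posterior = 0.943.

Analyst A: 0.648; Analyst B: 0.943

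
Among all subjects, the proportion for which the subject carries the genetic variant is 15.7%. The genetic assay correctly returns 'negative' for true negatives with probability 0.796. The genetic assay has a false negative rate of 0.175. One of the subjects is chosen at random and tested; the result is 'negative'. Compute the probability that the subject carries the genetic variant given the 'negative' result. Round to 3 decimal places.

P(H | E) ≈ 0.039

Write H for 'the subject carries the genetic variant'. Prior odds H:¬H = 0.157/0.843 = 0.18624. For the 'negative' outcome, the likelihood ratio is 0.175/0.796 = 0.21985.
Posterior odds = 0.18624 × 0.21985 = 0.040945, so P(H|E) = 0.040945/(1+0.040945) = 0.039.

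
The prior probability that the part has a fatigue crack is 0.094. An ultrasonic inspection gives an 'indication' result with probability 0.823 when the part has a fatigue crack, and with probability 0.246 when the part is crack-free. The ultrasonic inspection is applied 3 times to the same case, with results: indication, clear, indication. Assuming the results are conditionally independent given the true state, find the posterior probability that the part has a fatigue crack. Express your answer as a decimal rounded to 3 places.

Posterior P(H) ≈ 0.214

Let H be the event that the part has a fatigue crack; start with P(H) = 0.094. P('indication'|H) = 0.823, P('indication'|¬H) = 0.246.
Update on result 1 ('indication'): P(H) ← 0.823·0.0940 / (0.823·0.0940 + 0.246·0.9060) = 0.077362/0.30024 = 0.2577.
Update on result 2 ('clear'): P(H) ← 0.177·0.2577 / (0.177·0.2577 + 0.754·0.7423) = 0.045607/0.60533 = 0.0753.
Update on result 3 ('indication'): P(H) ← 0.823·0.0753 / (0.823·0.0753 + 0.246·0.9247) = 0.062008/0.28947 = 0.2142.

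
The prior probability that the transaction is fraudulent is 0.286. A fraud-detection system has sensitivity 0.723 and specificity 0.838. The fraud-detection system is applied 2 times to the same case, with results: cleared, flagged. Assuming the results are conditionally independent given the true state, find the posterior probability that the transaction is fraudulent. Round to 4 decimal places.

Posterior P(H) ≈ 0.3714

With H the event that the transaction is fraudulent, the joint likelihood of the observed sequence is P(data|H) = 0.277·0.723 = 0.20027 and P(data|¬H) = 0.838·0.162 = 0.13576.
Bayes: P(H|data) = 0.286·0.20027 / (0.286·0.20027 + 0.714·0.13576) = 0.057278/0.15421 = 0.3714.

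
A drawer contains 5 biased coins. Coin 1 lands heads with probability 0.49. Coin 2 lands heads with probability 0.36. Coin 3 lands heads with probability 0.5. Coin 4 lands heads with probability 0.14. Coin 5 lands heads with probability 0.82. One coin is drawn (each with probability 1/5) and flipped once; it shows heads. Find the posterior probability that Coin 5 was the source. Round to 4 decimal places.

Posterior probability ≈ 0.3550

P(heads|C1) = 0.49; P(heads|C2) = 0.36; P(heads|C3) = 0.5; P(heads|C4) = 0.14; P(heads|C5) = 0.82.
Prior × likelihood for each source: 0.2·0.49=0.09800, 0.2·0.36=0.07200, 0.2·0.5=0.1000, 0.2·0.14=0.02800, 0.2·0.82=0.1640. Summing gives P(heads) = 0.46200.
P(Coin 5 | heads) = 0.1640 / 0.46200 = 0.3550.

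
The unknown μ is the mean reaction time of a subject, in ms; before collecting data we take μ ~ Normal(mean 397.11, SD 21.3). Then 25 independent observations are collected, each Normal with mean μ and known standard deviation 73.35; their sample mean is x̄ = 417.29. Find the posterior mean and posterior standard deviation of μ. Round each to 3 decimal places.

With known σ, the Normal prior is conjugate. Weight on the data is w = (n/σ²)/(n/σ² + 1/τ₀²) = 0.00464665/(0.00464665+0.00220415) = 0.67826.
Posterior mean = w·x̄ + (1−w)·μ₀ = 0.67826·417.29 + 0.32174·397.11 = 410.797. Posterior variance = 1/(0.00464665+0.00220415) = 145.968, so SD = 12.082.

Posterior mean ≈ 410.797; posterior SD ≈ 12.082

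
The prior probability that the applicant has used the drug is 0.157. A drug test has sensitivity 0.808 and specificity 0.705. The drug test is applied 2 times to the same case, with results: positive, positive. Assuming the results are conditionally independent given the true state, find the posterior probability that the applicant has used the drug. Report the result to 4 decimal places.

Posterior P(H) ≈ 0.5828

Let H be the event that the applicant has used the drug; start with P(H) = 0.157. P('positive'|H) = 0.808, P('positive'|¬H) = 0.295.
Update on result 1 ('positive'): P(H) ← 0.808·0.1570 / (0.808·0.1570 + 0.295·0.8430) = 0.12686/0.37554 = 0.3378.
Update on result 2 ('positive'): P(H) ← 0.808·0.3378 / (0.808·0.3378 + 0.295·0.6622) = 0.27294/0.46829 = 0.5828.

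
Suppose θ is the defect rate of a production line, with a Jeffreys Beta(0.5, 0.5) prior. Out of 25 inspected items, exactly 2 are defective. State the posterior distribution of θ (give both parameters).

Posterior: Beta(2.5, 23.5)

Observing 2 successes and 23 failures updates Beta(0.5, 0.5) by adding the success and failure counts to the two shape parameters: α = 0.5+2 = 2.5, β = 0.5+23 = 23.5.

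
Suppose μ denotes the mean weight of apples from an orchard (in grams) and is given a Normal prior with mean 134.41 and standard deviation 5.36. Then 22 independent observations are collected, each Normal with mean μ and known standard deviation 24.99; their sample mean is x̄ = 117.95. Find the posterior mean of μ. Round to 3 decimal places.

With known σ, the Normal prior is conjugate. Weight on the data is w = (n/σ²)/(n/σ² + 1/τ₀²) = 0.0352282/(0.0352282+0.0348073) = 0.50300.
Posterior mean = w·x̄ + (1−w)·μ₀ = 0.50300·117.95 + 0.49700·134.41 = 126.131.

Posterior mean ≈ 126.131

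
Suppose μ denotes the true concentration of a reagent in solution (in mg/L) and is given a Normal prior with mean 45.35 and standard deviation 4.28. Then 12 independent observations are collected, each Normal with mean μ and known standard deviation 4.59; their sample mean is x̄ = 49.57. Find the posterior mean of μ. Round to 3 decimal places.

Posterior mean ≈ 49.201

Prior precision 1/τ₀² = 1/4.28² = 0.0545899; data precision n/σ² = 12/4.59² = 0.569581.
Posterior precision = 0.0545899 + 0.569581 = 0.624171.
Posterior mean = (0.0545899·45.35 + 0.569581·49.57) / 0.624171 = 49.201.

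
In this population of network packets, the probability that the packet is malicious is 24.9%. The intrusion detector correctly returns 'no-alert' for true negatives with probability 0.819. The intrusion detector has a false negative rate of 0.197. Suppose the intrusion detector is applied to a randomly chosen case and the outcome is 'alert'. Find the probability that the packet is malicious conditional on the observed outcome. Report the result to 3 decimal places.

P(H | E) ≈ 0.595

Let H be the event that the packet is malicious. P(H) = 0.249, so P(¬H) = 0.751. With E the 'alert' result, P(E|H) = 0.803 and P(E|¬H) = 0.181.
P(E) = 0.803·0.249 + 0.181·0.751 = 0.19995 + 0.13593 = 0.33588.
By Bayes' theorem, P(H|E) = 0.19995 / 0.33588 = 0.595.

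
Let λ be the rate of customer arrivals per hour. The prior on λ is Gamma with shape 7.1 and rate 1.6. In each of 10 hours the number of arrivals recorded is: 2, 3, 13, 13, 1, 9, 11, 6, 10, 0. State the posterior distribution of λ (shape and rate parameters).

Posterior: Gamma(shape=75.1, rate=11.6)

Total count ∑xᵢ = 68 over n = 10 hours.
Gamma is conjugate to the Poisson likelihood: posterior is Gamma(shape = 7.1+68 = 75.1, rate = 1.6+10 = 11.6).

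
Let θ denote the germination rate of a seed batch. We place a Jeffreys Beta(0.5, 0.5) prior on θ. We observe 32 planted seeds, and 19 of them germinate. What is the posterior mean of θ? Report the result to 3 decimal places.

Observing 19 successes and 13 failures updates Beta(0.5, 0.5) by adding the success and failure counts to the two shape parameters: α = 0.5+19 = 19.5, β = 0.5+13 = 13.5.
E[θ | data] = 19.5/(19.5+13.5) = 0.591.

Posterior mean ≈ 0.591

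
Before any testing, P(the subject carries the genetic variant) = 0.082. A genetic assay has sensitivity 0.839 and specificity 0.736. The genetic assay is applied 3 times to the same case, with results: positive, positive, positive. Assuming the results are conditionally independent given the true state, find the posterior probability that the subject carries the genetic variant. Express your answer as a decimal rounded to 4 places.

Posterior P(H) ≈ 0.7414

Let H be the event that the subject carries the genetic variant; start with P(H) = 0.082. P('positive'|H) = 0.839, P('positive'|¬H) = 0.264.
Update on result 1 ('positive'): P(H) ← 0.839·0.0820 / (0.839·0.0820 + 0.264·0.9180) = 0.068798/0.31115 = 0.2211.
Update on result 2 ('positive'): P(H) ← 0.839·0.2211 / (0.839·0.2211 + 0.264·0.7789) = 0.18551/0.39114 = 0.4743.
Update on result 3 ('positive'): P(H) ← 0.839·0.4743 / (0.839·0.4743 + 0.264·0.5257) = 0.39792/0.53671 = 0.7414.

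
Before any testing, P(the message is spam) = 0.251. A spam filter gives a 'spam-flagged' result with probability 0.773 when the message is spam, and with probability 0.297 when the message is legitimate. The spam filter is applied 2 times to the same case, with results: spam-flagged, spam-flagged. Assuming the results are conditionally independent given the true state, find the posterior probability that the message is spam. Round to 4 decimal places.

Posterior P(H) ≈ 0.6942

Let H be the event that the message is spam; start with P(H) = 0.251. P('spam-flagged'|H) = 0.773, P('spam-flagged'|¬H) = 0.297.
Update on result 1 ('spam-flagged'): P(H) ← 0.773·0.2510 / (0.773·0.2510 + 0.297·0.7490) = 0.19402/0.41648 = 0.4659.
Update on result 2 ('spam-flagged'): P(H) ← 0.773·0.4659 / (0.773·0.4659 + 0.297·0.5341) = 0.36012/0.51875 = 0.6942.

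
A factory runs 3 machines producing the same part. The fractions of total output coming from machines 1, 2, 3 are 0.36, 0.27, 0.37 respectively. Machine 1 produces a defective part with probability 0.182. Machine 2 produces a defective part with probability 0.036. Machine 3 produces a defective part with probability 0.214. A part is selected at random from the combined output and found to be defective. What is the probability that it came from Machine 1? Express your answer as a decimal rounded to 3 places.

P(defective|M1) = 0.182; P(defective|M2) = 0.036; P(defective|M3) = 0.214.
Prior × likelihood for each source: 0.36·0.182=0.06552, 0.27·0.036=0.009720, 0.37·0.214=0.07918. Summing gives P(defective) = 0.15442.
P(Machine 1 | defective) = 0.06552 / 0.15442 = 0.424.

Posterior probability ≈ 0.424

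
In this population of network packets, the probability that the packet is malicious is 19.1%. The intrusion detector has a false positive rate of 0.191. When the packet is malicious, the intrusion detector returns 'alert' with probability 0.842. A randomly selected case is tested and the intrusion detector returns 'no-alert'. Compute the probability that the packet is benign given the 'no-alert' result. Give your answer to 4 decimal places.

P(¬H | E) ≈ 0.9559

Write H for 'the packet is malicious'. Prior odds H:¬H = 0.191/0.809 = 0.23609. For the 'no-alert' outcome, the likelihood ratio is 0.158/0.809 = 0.19530.
Posterior odds = 0.23609 × 0.19530 = 0.046110, so P(H|E) = 0.046110/(1+0.046110) = 0.0441. Then P(¬H|E) = 1 − 0.0441 = 0.9559.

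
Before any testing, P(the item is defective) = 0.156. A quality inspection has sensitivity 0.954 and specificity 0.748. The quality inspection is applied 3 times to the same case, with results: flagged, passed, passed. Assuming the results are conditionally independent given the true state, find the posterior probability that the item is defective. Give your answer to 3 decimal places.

Let H be the event that the item is defective; start with P(H) = 0.156. P('flagged'|H) = 0.954, P('flagged'|¬H) = 0.252.
Update on result 1 ('flagged'): P(H) ← 0.954·0.1560 / (0.954·0.1560 + 0.252·0.8440) = 0.14882/0.36151 = 0.4117.
Update on result 2 ('passed'): P(H) ← 0.046·0.4117 / (0.046·0.4117 + 0.748·0.5883) = 0.018937/0.45901 = 0.0413.
Update on result 3 ('passed'): P(H) ← 0.046·0.0413 / (0.046·0.0413 + 0.748·0.9587) = 0.0018978/0.71904 = 0.0026.

Posterior P(H) ≈ 0.003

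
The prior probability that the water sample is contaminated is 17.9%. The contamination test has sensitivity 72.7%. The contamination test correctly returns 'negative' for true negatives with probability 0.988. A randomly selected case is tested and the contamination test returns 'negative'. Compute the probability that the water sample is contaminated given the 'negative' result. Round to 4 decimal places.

P(H | E) ≈ 0.0568

Write H for 'the water sample is contaminated'. Prior odds H:¬H = 0.179/0.821 = 0.21803. For the 'negative' outcome, the likelihood ratio is 0.273/0.988 = 0.27632.
Posterior odds = 0.21803 × 0.27632 = 0.060244, so P(H|E) = 0.060244/(1+0.060244) = 0.0568.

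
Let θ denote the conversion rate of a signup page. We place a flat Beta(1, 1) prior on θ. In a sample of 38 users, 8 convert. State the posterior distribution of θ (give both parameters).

The binomial likelihood is conjugate to the Beta prior: with 8 successes and 30 failures, the posterior is Beta(1+8, 1+30) = Beta(9, 31).

Posterior: Beta(9, 31)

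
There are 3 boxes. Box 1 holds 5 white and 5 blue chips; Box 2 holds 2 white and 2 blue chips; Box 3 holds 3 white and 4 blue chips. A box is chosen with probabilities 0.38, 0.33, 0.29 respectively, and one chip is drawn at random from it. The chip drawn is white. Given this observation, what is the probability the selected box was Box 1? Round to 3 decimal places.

Posterior probability ≈ 0.396

Tabulate prior·likelihood by source: [1] prior 0.38, lik 0.5, product 0.1900; [2] prior 0.33, lik 0.5, product 0.1650; [3] prior 0.29, lik 0.4286, product 0.1243.
Normalizing constant = 0.47929; the posterior for Box 1 is its product over the sum, 0.1900/0.47929 = 0.396.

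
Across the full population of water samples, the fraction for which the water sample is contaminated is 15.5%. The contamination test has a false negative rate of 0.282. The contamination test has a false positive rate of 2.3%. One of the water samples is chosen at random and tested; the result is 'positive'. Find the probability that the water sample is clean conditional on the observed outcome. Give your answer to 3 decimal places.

P(¬H | E) ≈ 0.149

Write H for 'the water sample is contaminated'. Prior odds H:¬H = 0.155/0.845 = 0.18343. For the 'positive' outcome, the likelihood ratio is 0.718/0.023 = 31.217.
Posterior odds = 0.18343 × 31.217 = 5.7263, so P(H|E) = 5.7263/(1+5.7263) = 0.851. Then P(¬H|E) = 1 − 0.851 = 0.149.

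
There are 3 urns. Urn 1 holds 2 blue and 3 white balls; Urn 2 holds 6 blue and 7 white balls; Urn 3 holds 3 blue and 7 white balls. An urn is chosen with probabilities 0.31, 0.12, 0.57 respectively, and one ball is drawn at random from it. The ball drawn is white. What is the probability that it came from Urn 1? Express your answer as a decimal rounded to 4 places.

Posterior probability ≈ 0.2863

P(white|Urn 1) = 0.6; P(white|Urn 2) = 0.5385; P(white|Urn 3) = 0.7.
Prior × likelihood for each source: 0.31·0.6=0.1860, 0.12·0.5385=0.06462, 0.57·0.7=0.3990. Summing gives P(white) = 0.64962.
P(Urn 1 | white) = 0.1860 / 0.64962 = 0.2863.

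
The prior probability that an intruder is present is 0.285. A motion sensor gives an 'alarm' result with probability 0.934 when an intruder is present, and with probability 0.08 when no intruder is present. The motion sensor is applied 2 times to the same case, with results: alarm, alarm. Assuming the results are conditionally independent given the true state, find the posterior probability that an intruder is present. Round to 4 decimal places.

With H the event that an intruder is present, the joint likelihood of the observed sequence is P(data|H) = 0.934·0.934 = 0.87236 and P(data|¬H) = 0.08·0.08 = 0.0064000.
Bayes: P(H|data) = 0.285·0.87236 / (0.285·0.87236 + 0.715·0.0064000) = 0.24862/0.25320 = 0.9819.

Posterior P(H) ≈ 0.9819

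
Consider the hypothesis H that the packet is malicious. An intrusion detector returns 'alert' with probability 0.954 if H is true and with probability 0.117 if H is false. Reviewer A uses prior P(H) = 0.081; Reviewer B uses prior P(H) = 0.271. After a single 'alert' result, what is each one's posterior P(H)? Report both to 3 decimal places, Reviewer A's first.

Reviewer A: 0.418; Reviewer B: 0.752

P('+'|H) = 0.954, P('+'|¬H) = 0.117.
Reviewer A: numerator 0.954·0.081 = 0.077274; evidence = 0.077274+0.117·0.919 = 0.18480; posterior = 0.418.
Reviewer B: numerator 0.954·0.271 = 0.25853; evidence = 0.25853+0.117·0.729 = 0.34383; posterior = 0.752.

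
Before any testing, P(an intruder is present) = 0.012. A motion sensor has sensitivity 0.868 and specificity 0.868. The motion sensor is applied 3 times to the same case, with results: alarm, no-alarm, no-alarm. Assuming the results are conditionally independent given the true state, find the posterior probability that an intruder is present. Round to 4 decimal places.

Posterior P(H) ≈ 0.0018

With H the event that an intruder is present, the joint likelihood of the observed sequence is P(data|H) = 0.868·0.132·0.132 = 0.015124 and P(data|¬H) = 0.132·0.868·0.868 = 0.099452.
Bayes: P(H|data) = 0.012·0.015124 / (0.012·0.015124 + 0.988·0.099452) = 0.00018149/0.098440 = 0.0018.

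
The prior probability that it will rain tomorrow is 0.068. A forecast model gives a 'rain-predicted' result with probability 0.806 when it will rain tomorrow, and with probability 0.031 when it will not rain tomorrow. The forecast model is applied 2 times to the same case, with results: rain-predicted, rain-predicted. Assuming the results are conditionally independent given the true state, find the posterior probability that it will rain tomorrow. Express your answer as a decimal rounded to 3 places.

Posterior P(H) ≈ 0.980

With H the event that it will rain tomorrow, the joint likelihood of the observed sequence is P(data|H) = 0.806·0.806 = 0.64964 and P(data|¬H) = 0.031·0.031 = 0.00096100.
Bayes: P(H|data) = 0.068·0.64964 / (0.068·0.64964 + 0.932·0.00096100) = 0.044175/0.045071 = 0.9801.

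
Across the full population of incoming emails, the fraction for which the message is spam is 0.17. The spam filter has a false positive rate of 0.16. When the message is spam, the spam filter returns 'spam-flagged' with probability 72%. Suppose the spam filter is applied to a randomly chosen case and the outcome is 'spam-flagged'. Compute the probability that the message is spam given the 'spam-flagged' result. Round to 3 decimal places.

P(H | E) ≈ 0.480

Let H be the event that the message is spam. P(H) = 0.17, so P(¬H) = 0.83. With E the 'spam-flagged' result, P(E|H) = 0.72 and P(E|¬H) = 0.16.
P(E) = 0.72·0.17 + 0.16·0.83 = 0.12240 + 0.13280 = 0.25520.
By Bayes' theorem, P(H|E) = 0.12240 / 0.25520 = 0.480.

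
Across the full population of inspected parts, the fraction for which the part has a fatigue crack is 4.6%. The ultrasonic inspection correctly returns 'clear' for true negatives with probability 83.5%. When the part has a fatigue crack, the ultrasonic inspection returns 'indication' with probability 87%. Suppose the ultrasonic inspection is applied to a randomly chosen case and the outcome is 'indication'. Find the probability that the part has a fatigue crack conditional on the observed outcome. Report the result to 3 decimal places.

Write H for 'the part has a fatigue crack'. Prior odds H:¬H = 0.046/0.954 = 0.048218. For the 'indication' outcome, the likelihood ratio is 0.87/0.165 = 5.2727.
Posterior odds = 0.048218 × 5.2727 = 0.25424, so P(H|E) = 0.25424/(1+0.25424) = 0.203.

P(H | E) ≈ 0.203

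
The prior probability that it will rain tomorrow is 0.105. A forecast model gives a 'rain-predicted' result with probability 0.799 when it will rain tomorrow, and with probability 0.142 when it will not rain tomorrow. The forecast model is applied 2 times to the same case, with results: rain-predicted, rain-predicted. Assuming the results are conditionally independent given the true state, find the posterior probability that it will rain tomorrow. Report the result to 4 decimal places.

Posterior P(H) ≈ 0.7879

With H the event that it will rain tomorrow, the joint likelihood of the observed sequence is P(data|H) = 0.799·0.799 = 0.63840 and P(data|¬H) = 0.142·0.142 = 0.020164.
Bayes: P(H|data) = 0.105·0.63840 / (0.105·0.63840 + 0.895·0.020164) = 0.067032/0.085079 = 0.7879.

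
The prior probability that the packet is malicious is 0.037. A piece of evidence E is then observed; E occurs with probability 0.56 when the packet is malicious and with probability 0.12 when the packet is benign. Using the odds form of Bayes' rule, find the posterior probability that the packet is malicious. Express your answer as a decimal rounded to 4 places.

Posterior probability ≈ 0.1520

Prior odds = 0.037/(1−0.037) = 0.038422. In log-odds, ln(0.038422) = -3.2591.
Add log likelihood ratio: ln(4.6667) = 1.5404.
Posterior log-odds = -1.7187, so posterior odds = exp(-1.7187) = 0.17930. Converting, P(H|E) = 0.17930/1.1793 = 0.1520.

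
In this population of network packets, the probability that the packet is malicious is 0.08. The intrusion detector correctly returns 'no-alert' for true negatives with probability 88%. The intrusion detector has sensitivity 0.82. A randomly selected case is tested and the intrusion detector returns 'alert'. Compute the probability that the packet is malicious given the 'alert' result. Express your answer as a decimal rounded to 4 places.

P(H | E) ≈ 0.3727

Let H be the event that the packet is malicious. P(H) = 0.08, so P(¬H) = 0.92. With E the 'alert' result, P(E|H) = 0.82 and P(E|¬H) = 0.12.
P(E) = 0.82·0.08 + 0.12·0.92 = 0.065600 + 0.11040 = 0.17600.
By Bayes' theorem, P(H|E) = 0.065600 / 0.17600 = 0.3727.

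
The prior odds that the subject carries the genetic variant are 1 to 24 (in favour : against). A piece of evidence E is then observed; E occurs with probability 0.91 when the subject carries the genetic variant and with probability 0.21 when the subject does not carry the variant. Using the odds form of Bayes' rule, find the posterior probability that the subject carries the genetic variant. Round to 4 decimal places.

Posterior probability ≈ 0.1529

Prior odds = 1/24 = 0.041667.
Likelihood ratio for E = 0.91/0.21 = 4.3333.
Posterior odds = prior odds × LR = 0.18056.
Posterior probability = odds/(1+odds) = 0.18056/1.1806 = 0.1529.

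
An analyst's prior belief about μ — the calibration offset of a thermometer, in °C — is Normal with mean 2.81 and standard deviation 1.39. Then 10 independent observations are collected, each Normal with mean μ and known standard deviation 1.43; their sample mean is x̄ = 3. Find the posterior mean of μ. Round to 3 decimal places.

Posterior mean ≈ 2.982

Prior precision 1/τ₀² = 1/1.39² = 0.517572; data precision n/σ² = 10/1.43² = 4.89021.
Posterior precision = 0.517572 + 4.89021 = 5.40779.
Posterior mean = (0.517572·2.81 + 4.89021·3) / 5.40779 = 2.982.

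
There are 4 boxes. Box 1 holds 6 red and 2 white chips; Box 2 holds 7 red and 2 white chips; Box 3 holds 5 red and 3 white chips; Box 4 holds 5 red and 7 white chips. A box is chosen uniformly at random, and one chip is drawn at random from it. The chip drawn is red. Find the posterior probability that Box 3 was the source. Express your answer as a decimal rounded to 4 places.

Posterior probability ≈ 0.2432

Tabulate prior·likelihood by source: [1] prior 0.25, lik 0.75, product 0.1875; [2] prior 0.25, lik 0.7778, product 0.1944; [3] prior 0.25, lik 0.625, product 0.1562; [4] prior 0.25, lik 0.4167, product 0.1042.
Normalizing constant = 0.64236; the posterior for Box 3 is its product over the sum, 0.1562/0.64236 = 0.2432.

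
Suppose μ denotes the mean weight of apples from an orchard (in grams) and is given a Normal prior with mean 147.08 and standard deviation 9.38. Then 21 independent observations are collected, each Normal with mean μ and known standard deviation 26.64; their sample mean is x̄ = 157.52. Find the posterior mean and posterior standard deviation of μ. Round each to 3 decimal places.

With known σ, the Normal prior is conjugate. Weight on the data is w = (n/σ²)/(n/σ² + 1/τ₀²) = 0.0295904/(0.0295904+0.0113657) = 0.72249.
Posterior mean = w·x̄ + (1−w)·μ₀ = 0.72249·157.52 + 0.27751·147.08 = 154.623. Posterior variance = 1/(0.0295904+0.0113657) = 24.4164, so SD = 4.941.

Posterior mean ≈ 154.623; posterior SD ≈ 4.941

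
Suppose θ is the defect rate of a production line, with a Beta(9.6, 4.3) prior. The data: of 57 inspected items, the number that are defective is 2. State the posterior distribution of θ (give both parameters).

The binomial likelihood is conjugate to the Beta prior: with 2 successes and 55 failures, the posterior is Beta(9.6+2, 4.3+55) = Beta(11.6, 59.3).

Posterior: Beta(11.6, 59.3)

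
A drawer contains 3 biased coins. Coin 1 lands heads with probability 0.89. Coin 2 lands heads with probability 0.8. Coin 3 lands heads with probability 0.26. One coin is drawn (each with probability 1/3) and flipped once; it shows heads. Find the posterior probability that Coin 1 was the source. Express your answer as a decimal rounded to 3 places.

Tabulate prior·likelihood by source: [1] prior 0.333333, lik 0.89, product 0.2967; [2] prior 0.333333, lik 0.8, product 0.2667; [3] prior 0.333333, lik 0.26, product 0.08667.
Normalizing constant = 0.65000; the posterior for Coin 1 is its product over the sum, 0.2967/0.65000 = 0.456.

Posterior probability ≈ 0.456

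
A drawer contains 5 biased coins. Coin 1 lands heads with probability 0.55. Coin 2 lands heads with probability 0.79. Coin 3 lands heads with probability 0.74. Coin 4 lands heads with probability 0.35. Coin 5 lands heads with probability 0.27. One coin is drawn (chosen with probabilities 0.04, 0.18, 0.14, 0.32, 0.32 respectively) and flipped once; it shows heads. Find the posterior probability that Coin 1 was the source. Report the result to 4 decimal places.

Posterior probability ≈ 0.0472

P(heads|C1) = 0.55; P(heads|C2) = 0.79; P(heads|C3) = 0.74; P(heads|C4) = 0.35; P(heads|C5) = 0.27.
Prior × likelihood for each source: 0.04·0.55=0.02200, 0.18·0.79=0.1422, 0.14·0.74=0.1036, 0.32·0.35=0.1120, 0.32·0.27=0.08640. Summing gives P(heads) = 0.46620.
P(Coin 1 | heads) = 0.02200 / 0.46620 = 0.0472.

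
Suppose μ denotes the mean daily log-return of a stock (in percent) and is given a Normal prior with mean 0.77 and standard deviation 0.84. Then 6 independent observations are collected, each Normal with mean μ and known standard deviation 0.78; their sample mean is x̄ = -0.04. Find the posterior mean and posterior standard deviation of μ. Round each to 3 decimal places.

Posterior mean ≈ 0.062; posterior SD ≈ 0.298

Prior precision 1/τ₀² = 1/0.84² = 1.41723; data precision n/σ² = 6/0.78² = 9.86193.
Posterior precision = 1.41723 + 9.86193 = 11.2792, giving posterior SD = 1/√11.2792 = 0.298.
Posterior mean = (1.41723·0.77 + 9.86193·-0.04) / 11.2792 = 0.062.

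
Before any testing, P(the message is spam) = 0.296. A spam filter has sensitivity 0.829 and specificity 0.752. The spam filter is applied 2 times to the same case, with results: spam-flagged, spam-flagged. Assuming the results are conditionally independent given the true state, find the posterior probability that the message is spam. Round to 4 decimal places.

Posterior P(H) ≈ 0.8245

With H the event that the message is spam, the joint likelihood of the observed sequence is P(data|H) = 0.829·0.829 = 0.68724 and P(data|¬H) = 0.248·0.248 = 0.061504.
Bayes: P(H|data) = 0.296·0.68724 / (0.296·0.68724 + 0.704·0.061504) = 0.20342/0.24672 = 0.8245.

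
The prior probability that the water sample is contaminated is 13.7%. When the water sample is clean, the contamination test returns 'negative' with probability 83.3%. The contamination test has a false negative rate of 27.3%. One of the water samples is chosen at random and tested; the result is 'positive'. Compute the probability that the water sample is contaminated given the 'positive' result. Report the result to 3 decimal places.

P(H | E) ≈ 0.409

Let H be the event that the water sample is contaminated. P(H) = 0.137, so P(¬H) = 0.863. With E the 'positive' result, P(E|H) = 0.727 and P(E|¬H) = 0.167.
P(E) = 0.727·0.137 + 0.167·0.863 = 0.099599 + 0.14412 = 0.24372.
By Bayes' theorem, P(H|E) = 0.099599 / 0.24372 = 0.409.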